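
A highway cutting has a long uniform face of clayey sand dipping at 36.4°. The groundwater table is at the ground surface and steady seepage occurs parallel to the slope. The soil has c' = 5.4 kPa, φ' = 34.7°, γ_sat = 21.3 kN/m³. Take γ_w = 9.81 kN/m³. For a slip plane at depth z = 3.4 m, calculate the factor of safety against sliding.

With seepage parallel to the slope and the water table at the surface, the effective normal stress on the slip plane uses the buoyant unit weight γ' = γ_sat − γ_w while the driving shear stress uses γ_sat:
FS = [c' + γ' z cos²β tanφ'] / [γ_sat z sinβ cosβ]
γ' = 21.3 − 9.81 = 11.49 kN/m³
Numerator = 5.4 + 11.49·3.4·cos²36.4°·tan34.7° = 5.4 + 11.49·3.4·0.6479·0.6924 = 22.925 kPa
Denominator = 21.3·3.4·sin36.4°·cos36.4° = 21.3·3.4·0.5934·0.8049 = 34.591 kPa
FS = 22.925 / 34.591 = 0.663

FS = 0.66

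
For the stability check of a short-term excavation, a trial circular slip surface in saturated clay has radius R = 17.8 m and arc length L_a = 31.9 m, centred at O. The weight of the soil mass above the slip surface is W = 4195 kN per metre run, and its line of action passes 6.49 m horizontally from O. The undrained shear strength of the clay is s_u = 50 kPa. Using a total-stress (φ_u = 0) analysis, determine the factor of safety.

Taking moments about the centre O, the resisting moment is provided by the undrained shear strength acting along the arc:
M_R = s_u·L_a·R = 50·31.90·17.8 = 28391.0 kN·m/m
M_D = W·d = 4195·6.49 = 27225.5 kN·m/m
FS = M_R / M_D = 28391.0 / 27225.5 = 1.043

FS = 1.04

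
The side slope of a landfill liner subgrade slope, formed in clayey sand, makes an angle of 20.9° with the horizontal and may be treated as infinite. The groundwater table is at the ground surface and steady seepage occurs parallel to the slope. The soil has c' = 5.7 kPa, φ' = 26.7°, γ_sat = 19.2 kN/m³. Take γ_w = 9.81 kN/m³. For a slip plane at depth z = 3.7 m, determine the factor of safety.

FS = 0.88

With seepage parallel to the slope and the water table at the surface, the effective normal stress on the slip plane uses the buoyant unit weight γ' = γ_sat − γ_w while the driving shear stress uses γ_sat:
FS = [c' + γ' z cos²β tanφ'] / [γ_sat z sinβ cosβ]
γ' = 19.2 − 9.81 = 9.39 kN/m³
Numerator = 5.7 + 9.39·3.7·cos²20.9°·tan26.7° = 5.7 + 9.39·3.7·0.8727·0.5029 = 20.950 kPa
Denominator = 19.2·3.7·sin20.9°·cos20.9° = 19.2·3.7·0.3567·0.9342 = 23.675 kPa
FS = 20.950 / 23.675 = 0.885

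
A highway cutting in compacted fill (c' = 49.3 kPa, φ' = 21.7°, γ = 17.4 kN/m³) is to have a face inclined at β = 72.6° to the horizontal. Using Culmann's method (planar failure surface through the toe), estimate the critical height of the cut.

H_c = 27.21 m

Culmann's analysis gives the critical failure plane at α_cr = (β + φ')/2 = (72.6 + 21.7)/2 = 47.1°, and the critical height
H_c = (4c'/γ) · sinβ cosφ' / [1 − cos(β − φ')]
    = (4·49.3/17.4) · sin72.6°·cos21.7° / [1 − cos(50.9°)]
    = 11.333 · 0.9542·0.9291 / [1 − 0.6307]
    = 11.333 · 0.8866 / 0.3693
    = 27.21 m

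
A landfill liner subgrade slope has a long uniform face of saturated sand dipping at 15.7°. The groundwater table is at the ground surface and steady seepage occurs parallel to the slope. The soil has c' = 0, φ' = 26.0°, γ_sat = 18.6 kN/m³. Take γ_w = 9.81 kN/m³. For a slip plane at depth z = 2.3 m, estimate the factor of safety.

FS = 0.82

With seepage parallel to the slope and the water table at the surface, the effective normal stress on the slip plane uses the buoyant unit weight γ' = γ_sat − γ_w while the driving shear stress uses γ_sat:
FS = [c' + γ' z cos²β tanφ'] / [γ_sat z sinβ cosβ]
(For c' = 0 this reduces to FS = (γ'/γ_sat)·tanφ'/tanβ.)
γ' = 18.6 − 9.81 = 8.79 kN/m³
Numerator = 0.0 + 8.79·2.3·cos²15.7°·tan26.0° = 0.0 + 8.79·2.3·0.9268·0.4877 = 9.138 kPa
Denominator = 18.6·2.3·sin15.7°·cos15.7° = 18.6·2.3·0.2706·0.9627 = 11.144 kPa
FS = 9.138 / 11.144 = 0.820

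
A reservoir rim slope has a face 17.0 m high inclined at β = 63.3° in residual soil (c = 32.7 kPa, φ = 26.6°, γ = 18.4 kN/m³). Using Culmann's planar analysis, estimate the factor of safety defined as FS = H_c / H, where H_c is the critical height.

H_c = (4c/γ) · sinβ cosφ / [1 − cos(β − φ)]
    = (4·32.7/18.4) · sin63.3°·cos26.6° / [1 − cos36.7°]
    = 7.109 · 0.7988 / 0.1982 = 28.65 m
FS = H_c / H = 28.65 / 17.0 = 1.685

FS = 1.69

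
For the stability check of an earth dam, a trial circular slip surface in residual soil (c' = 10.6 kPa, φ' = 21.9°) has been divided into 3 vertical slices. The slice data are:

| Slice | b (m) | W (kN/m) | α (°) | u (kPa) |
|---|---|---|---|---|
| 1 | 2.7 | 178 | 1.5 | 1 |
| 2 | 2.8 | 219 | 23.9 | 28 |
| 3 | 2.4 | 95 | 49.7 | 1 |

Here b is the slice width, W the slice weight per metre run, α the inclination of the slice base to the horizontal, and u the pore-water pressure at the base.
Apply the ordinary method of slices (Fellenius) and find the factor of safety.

FS = 1.45

Ordinary method of slices: FS = Σ[c'·Δl_i + (W_i cosα_i − u_i·Δl_i)·tanφ'] / Σ W_i sinα_i, with Δl_i = b_i / cosα_i.
Slice 1: Δl = 2.7/cos1.5° = 2.701 m; N'_1 = 178·cos1.5° − 1·2.701 = 175.2; c'Δl = 28.63; W sinα = 4.7
Slice 2: Δl = 2.8/cos23.9° = 3.063 m; N'_2 = 219·cos23.9° − 28·3.063 = 114.5; c'Δl = 32.46; W sinα = 88.7
Slice 3: Δl = 2.4/cos49.7° = 3.711 m; N'_3 = 95·cos49.7° − 1·3.711 = 57.7; c'Δl = 39.33; W sinα = 72.5
Σc'Δl = 100.4 kN/m; ΣN' = 347.4 kN/m; ΣW sinα = 165.8 kN/m
Resisting = 100.4 + 347.4·tan21.9° = 100.4 + 139.7 = 240.1 kN/m
FS = 240.1 / 165.8 = 1.448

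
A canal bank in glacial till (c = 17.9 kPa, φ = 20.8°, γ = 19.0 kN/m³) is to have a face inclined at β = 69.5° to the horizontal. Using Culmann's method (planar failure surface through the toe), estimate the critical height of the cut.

Culmann's analysis gives the critical failure plane at α_cr = (β + φ)/2 = (69.5 + 20.8)/2 = 45.1°, and the critical height
H_c = (4c/γ) · sinβ cosφ / [1 − cos(β − φ)]
    = (4·17.9/19.0) · sin69.5°·cos20.8° / [1 − cos(48.7°)]
    = 3.768 · 0.9367·0.9348 / [1 − 0.6600]
    = 3.768 · 0.8756 / 0.3400
    = 9.71 m

H_c = 9.71 m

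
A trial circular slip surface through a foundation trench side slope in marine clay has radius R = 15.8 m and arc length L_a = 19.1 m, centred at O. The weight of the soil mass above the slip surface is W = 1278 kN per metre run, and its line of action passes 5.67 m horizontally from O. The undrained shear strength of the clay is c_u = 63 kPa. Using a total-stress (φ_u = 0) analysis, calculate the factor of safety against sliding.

FS = 2.62

Taking moments about the centre O, the resisting moment is provided by the undrained shear strength acting along the arc:
M_R = c_u·L_a·R = 63·19.10·15.8 = 19012.1 kN·m/m
M_D = W·d = 1278·5.67 = 7246.3 kN·m/m
FS = M_R / M_D = 19012.1 / 7246.3 = 2.624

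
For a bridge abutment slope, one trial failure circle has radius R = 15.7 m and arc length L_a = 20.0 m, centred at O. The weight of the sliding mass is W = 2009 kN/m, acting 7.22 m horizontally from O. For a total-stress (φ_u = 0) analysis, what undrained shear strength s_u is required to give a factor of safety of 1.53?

FS = s_u·L_a·R / (W·d), so s_u = FS·W·d / (L_a·R).
s_u = 1.53·2009·7.22 / (20.00·15.7) = 22192.6 / 314.00 = 70.68 kPa

s_u = 70.7 kPa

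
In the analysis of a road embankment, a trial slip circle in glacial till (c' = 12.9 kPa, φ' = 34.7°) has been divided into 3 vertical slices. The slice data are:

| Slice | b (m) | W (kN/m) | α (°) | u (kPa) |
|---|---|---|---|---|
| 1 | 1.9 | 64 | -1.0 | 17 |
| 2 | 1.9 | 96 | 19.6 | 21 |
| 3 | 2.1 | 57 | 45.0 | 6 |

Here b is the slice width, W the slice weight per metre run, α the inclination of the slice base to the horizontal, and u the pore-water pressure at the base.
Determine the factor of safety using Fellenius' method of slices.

Ordinary method of slices: FS = Σ[c'·Δl_i + (W_i cosα_i − u_i·Δl_i)·tanφ'] / Σ W_i sinα_i, with Δl_i = b_i / cosα_i.
Slice 1: Δl = 1.9/cos(-1.0°) = 1.900 m; N'_1 = 64·cos(-1.0°) − 17·1.900 = 31.7; c'Δl = 24.51; W sinα = -1.1
Slice 2: Δl = 1.9/cos19.6° = 2.017 m; N'_2 = 96·cos19.6° − 21·2.017 = 48.1; c'Δl = 26.02; W sinα = 32.2
Slice 3: Δl = 2.1/cos45.0° = 2.970 m; N'_3 = 57·cos45.0° − 6·2.970 = 22.5; c'Δl = 38.31; W sinα = 40.3
Σc'Δl = 88.8 kN/m; ΣN' = 102.3 kN/m; ΣW sinα = 71.4 kN/m
Resisting = 88.8 + 102.3·tan34.7° = 88.8 + 70.8 = 159.6 kN/m
FS = 159.6 / 71.4 = 2.236

FS = 2.24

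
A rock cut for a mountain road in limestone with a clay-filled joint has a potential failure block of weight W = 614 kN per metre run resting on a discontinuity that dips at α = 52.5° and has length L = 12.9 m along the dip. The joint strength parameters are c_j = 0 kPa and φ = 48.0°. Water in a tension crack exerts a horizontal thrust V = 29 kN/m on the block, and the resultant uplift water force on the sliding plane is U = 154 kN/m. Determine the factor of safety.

Resolving the block weight along and normal to the plane and applying the Mohr–Coulomb strength on the joint:
N' = W cosα − U − V sinα = 614·cos52.5° − 154 − 29·sin52.5° = 196.8 kN/m
Driving force T = W sinα + V cosα = 614·sin52.5° + 29·cos52.5° = 504.8 kN/m
Resisting force R = c_j·L + N'·tanφ = 0·12.9 + 196.8·tan48.0° = 0.0 + 218.5 = 218.5 kN/m
FS = R / T = 218.5 / 504.8 = 0.433

FS = 0.43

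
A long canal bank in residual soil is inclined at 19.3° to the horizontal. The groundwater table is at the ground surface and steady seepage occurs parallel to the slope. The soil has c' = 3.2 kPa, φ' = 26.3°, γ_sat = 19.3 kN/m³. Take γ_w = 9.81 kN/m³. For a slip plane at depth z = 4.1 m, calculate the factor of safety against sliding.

With seepage parallel to the slope and the water table at the surface, the effective normal stress on the slip plane uses the buoyant unit weight γ' = γ_sat − γ_w while the driving shear stress uses γ_sat:
FS = [c' + γ' z cos²β tanφ'] / [γ_sat z sinβ cosβ]
γ' = 19.3 − 9.81 = 9.49 kN/m³
Numerator = 3.2 + 9.49·4.1·cos²19.3°·tan26.3° = 3.2 + 9.49·4.1·0.8908·0.4942 = 20.329 kPa
Denominator = 19.3·4.1·sin19.3°·cos19.3° = 19.3·4.1·0.3305·0.9438 = 24.684 kPa
FS = 20.329 / 24.684 = 0.824

FS = 0.82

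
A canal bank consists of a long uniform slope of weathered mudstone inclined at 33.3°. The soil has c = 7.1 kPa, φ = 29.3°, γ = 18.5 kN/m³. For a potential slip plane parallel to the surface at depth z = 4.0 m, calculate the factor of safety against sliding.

For an infinite slope with a slip plane parallel to the surface (no pore pressure): FS = [c + γz cos²β tanφ] / [γz sinβ cosβ].
γz = 18.5·4.0 = 74.00 kN/m²
Numerator = 7.1 + 74.00·cos²33.3°·tan29.3° = 7.1 + 74.00·0.6986·0.5612 = 36.110 kPa
Denominator = 74.00·sin33.3°·cos33.3° = 74.00·0.5490·0.8358 = 33.957 kPa
FS = 36.110 / 33.957 = 1.063

FS = 1.06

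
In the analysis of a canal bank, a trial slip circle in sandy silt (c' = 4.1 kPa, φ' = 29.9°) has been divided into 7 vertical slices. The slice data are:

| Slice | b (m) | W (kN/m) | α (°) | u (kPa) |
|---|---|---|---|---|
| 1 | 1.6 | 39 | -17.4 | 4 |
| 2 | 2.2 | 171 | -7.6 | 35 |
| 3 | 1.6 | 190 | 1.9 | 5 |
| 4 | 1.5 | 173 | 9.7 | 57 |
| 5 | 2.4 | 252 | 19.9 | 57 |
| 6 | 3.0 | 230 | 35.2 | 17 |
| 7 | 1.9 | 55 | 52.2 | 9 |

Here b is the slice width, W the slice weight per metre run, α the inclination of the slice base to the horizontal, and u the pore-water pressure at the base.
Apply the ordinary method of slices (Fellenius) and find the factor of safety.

FS = 1.59

Ordinary method of slices: FS = Σ[c'·Δl_i + (W_i cosα_i − u_i·Δl_i)·tanφ'] / Σ W_i sinα_i, with Δl_i = b_i / cosα_i.
Slice 1: Δl = 1.6/cos(-17.4°) = 1.677 m; N'_1 = 39·cos(-17.4°) − 4·1.677 = 30.5; c'Δl = 6.87; W sinα = -11.7
Slice 2: Δl = 2.2/cos(-7.6°) = 2.219 m; N'_2 = 171·cos(-7.6°) − 35·2.219 = 91.8; c'Δl = 9.10; W sinα = -22.6
Slice 3: Δl = 1.6/cos1.9° = 1.601 m; N'_3 = 190·cos1.9° − 5·1.601 = 181.9; c'Δl = 6.56; W sinα = 6.3
Slice 4: Δl = 1.5/cos9.7° = 1.522 m; N'_4 = 173·cos9.7° − 57·1.522 = 83.8; c'Δl = 6.24; W sinα = 29.1
Slice 5: Δl = 2.4/cos19.9° = 2.552 m; N'_5 = 252·cos19.9° − 57·2.552 = 91.5; c'Δl = 10.46; W sinα = 85.8
Slice 6: Δl = 3.0/cos35.2° = 3.671 m; N'_6 = 230·cos35.2° − 17·3.671 = 125.5; c'Δl = 15.05; W sinα = 132.6
Slice 7: Δl = 1.9/cos52.2° = 3.100 m; N'_7 = 55·cos52.2° − 9·3.100 = 5.8; c'Δl = 12.71; W sinα = 43.5
Σc'Δl = 67.0 kN/m; ΣN' = 610.8 kN/m; ΣW sinα = 263.0 kN/m
Resisting = 67.0 + 610.8·tan29.9° = 67.0 + 351.2 = 418.2 kN/m
FS = 418.2 / 263.0 = 1.590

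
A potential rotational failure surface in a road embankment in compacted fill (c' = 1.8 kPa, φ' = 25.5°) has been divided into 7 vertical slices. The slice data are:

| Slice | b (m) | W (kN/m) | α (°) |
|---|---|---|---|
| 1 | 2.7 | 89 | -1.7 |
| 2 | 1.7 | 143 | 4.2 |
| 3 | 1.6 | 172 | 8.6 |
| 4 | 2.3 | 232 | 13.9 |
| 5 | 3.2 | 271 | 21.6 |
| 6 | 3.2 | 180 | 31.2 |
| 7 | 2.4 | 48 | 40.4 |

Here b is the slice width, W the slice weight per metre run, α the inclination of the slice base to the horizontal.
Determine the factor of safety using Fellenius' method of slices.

Ordinary method of slices: FS = Σ[c'·Δl_i + (W_i cosα_i)·tanφ'] / Σ W_i sinα_i, with Δl_i = b_i / cosα_i.
Slice 1: Δl = 2.7/cos(-1.7°) = 2.701 m; N'_1 = 89·cos(-1.7°) = 89.0; c'Δl = 4.86; W sinα = -2.6
Slice 2: Δl = 1.7/cos4.2° = 1.705 m; N'_2 = 143·cos4.2° = 142.6; c'Δl = 3.07; W sinα = 10.5
Slice 3: Δl = 1.6/cos8.6° = 1.618 m; N'_3 = 172·cos8.6° = 170.1; c'Δl = 2.91; W sinα = 25.7
Slice 4: Δl = 2.3/cos13.9° = 2.369 m; N'_4 = 232·cos13.9° = 225.2; c'Δl = 4.26; W sinα = 55.7
Slice 5: Δl = 3.2/cos21.6° = 3.442 m; N'_5 = 271·cos21.6° = 252.0; c'Δl = 6.20; W sinα = 99.8
Slice 6: Δl = 3.2/cos31.2° = 3.741 m; N'_6 = 180·cos31.2° = 154.0; c'Δl = 6.73; W sinα = 93.2
Slice 7: Δl = 2.4/cos40.4° = 3.152 m; N'_7 = 48·cos40.4° = 36.6; c'Δl = 5.67; W sinα = 31.1
Σc'Δl = 33.7 kN/m; ΣN' = 1069.3 kN/m; ΣW sinα = 313.4 kN/m
Resisting = 33.7 + 1069.3·tan25.5° = 33.7 + 510.0 = 543.8 kN/m
FS = 543.8 / 313.4 = 1.735

FS = 1.74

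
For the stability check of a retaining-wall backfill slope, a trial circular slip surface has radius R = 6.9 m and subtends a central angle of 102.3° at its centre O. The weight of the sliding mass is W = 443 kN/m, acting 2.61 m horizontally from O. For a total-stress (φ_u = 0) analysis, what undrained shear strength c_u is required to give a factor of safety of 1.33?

c_u = 18.1 kPa

FS = c_u·L_a·R / (W·d), so c_u = FS·W·d / (L_a·R).
Arc length L_a = R·θ = 6.9·(102.3°·π/180) = 6.9·1.7855 = 12.32 m
c_u = 1.33·443·2.61 / (12.32·6.9) = 1537.8 / 85.01 = 18.09 kPa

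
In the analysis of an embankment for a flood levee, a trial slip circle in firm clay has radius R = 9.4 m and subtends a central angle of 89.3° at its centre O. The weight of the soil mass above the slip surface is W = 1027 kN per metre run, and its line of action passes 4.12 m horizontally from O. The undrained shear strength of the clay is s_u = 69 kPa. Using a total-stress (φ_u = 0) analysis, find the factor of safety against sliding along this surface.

Taking moments about the centre O, the resisting moment is provided by the undrained shear strength acting along the arc:
Arc length L_a = R·θ = 9.4·(89.3°·π/180) = 9.4·1.5586 = 14.65 m
M_R = s_u·L_a·R = 69·14.65·9.4 = 9502.4 kN·m/m
M_D = W·d = 1027·4.12 = 4231.2 kN·m/m
FS = M_R / M_D = 9502.4 / 4231.2 = 2.246

FS = 2.25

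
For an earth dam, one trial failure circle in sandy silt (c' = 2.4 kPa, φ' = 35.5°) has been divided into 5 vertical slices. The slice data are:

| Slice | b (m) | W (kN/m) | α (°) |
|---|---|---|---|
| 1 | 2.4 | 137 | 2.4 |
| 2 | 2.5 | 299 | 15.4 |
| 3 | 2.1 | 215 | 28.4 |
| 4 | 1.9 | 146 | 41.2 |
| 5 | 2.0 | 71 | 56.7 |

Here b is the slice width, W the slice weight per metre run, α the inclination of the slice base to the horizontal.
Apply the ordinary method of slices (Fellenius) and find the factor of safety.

FS = 1.68

Ordinary method of slices: FS = Σ[c'·Δl_i + (W_i cosα_i)·tanφ'] / Σ W_i sinα_i, with Δl_i = b_i / cosα_i.
Slice 1: Δl = 2.4/cos2.4° = 2.402 m; N'_1 = 137·cos2.4° = 136.9; c'Δl = 5.77; W sinα = 5.7
Slice 2: Δl = 2.5/cos15.4° = 2.593 m; N'_2 = 299·cos15.4° = 288.3; c'Δl = 6.22; W sinα = 79.4
Slice 3: Δl = 2.1/cos28.4° = 2.387 m; N'_3 = 215·cos28.4° = 189.1; c'Δl = 5.73; W sinα = 102.3
Slice 4: Δl = 1.9/cos41.2° = 2.525 m; N'_4 = 146·cos41.2° = 109.9; c'Δl = 6.06; W sinα = 96.2
Slice 5: Δl = 2.0/cos56.7° = 3.643 m; N'_5 = 71·cos56.7° = 39.0; c'Δl = 8.74; W sinα = 59.3
Σc'Δl = 32.5 kN/m; ΣN' = 763.1 kN/m; ΣW sinα = 342.9 kN/m
Resisting = 32.5 + 763.1·tan35.5° = 32.5 + 544.3 = 576.8 kN/m
FS = 576.8 / 342.9 = 1.682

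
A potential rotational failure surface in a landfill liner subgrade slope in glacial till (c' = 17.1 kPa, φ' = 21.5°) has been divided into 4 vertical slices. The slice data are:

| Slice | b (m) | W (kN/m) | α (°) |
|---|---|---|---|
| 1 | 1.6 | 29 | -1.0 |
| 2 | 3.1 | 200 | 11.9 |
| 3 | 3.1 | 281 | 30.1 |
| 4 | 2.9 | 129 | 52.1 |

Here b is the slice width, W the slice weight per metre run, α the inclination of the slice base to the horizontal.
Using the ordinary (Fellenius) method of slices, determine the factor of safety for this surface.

Ordinary method of slices: FS = Σ[c'·Δl_i + (W_i cosα_i)·tanφ'] / Σ W_i sinα_i, with Δl_i = b_i / cosα_i.
Slice 1: Δl = 1.6/cos(-1.0°) = 1.600 m; N'_1 = 29·cos(-1.0°) = 29.0; c'Δl = 27.36; W sinα = -0.5
Slice 2: Δl = 3.1/cos11.9° = 3.168 m; N'_2 = 200·cos11.9° = 195.7; c'Δl = 54.17; W sinα = 41.2
Slice 3: Δl = 3.1/cos30.1° = 3.583 m; N'_3 = 281·cos30.1° = 243.1; c'Δl = 61.27; W sinα = 140.9
Slice 4: Δl = 2.9/cos52.1° = 4.721 m; N'_4 = 129·cos52.1° = 79.2; c'Δl = 80.73; W sinα = 101.8
Σc'Δl = 223.5 kN/m; ΣN' = 547.0 kN/m; ΣW sinα = 283.5 kN/m
Resisting = 223.5 + 547.0·tan21.5° = 223.5 + 215.5 = 439.0 kN/m
FS = 439.0 / 283.5 = 1.549

FS = 1.55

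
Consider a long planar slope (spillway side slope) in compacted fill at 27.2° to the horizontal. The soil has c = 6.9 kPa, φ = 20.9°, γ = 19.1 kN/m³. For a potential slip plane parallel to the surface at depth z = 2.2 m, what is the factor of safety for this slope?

For an infinite slope with a slip plane parallel to the surface (no pore pressure): FS = [c + γz cos²β tanφ] / [γz sinβ cosβ].
γz = 19.1·2.2 = 42.02 kN/m²
Numerator = 6.9 + 42.02·cos²27.2°·tan20.9° = 6.9 + 42.02·0.7911·0.3819 = 19.593 kPa
Denominator = 42.02·sin27.2°·cos27.2° = 42.02·0.4571·0.8894 = 17.083 kPa
FS = 19.593 / 17.083 = 1.147

FS = 1.15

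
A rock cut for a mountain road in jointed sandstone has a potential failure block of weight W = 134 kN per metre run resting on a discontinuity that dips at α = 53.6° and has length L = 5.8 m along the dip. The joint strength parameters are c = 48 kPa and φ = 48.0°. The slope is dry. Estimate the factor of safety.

Resolving the block weight along and normal to the plane and applying the Mohr–Coulomb strength on the joint:
N' = W cosα = 134·cos53.6° = 79.5 kN/m
Driving force T = W sinα = 134·sin53.6° = 107.9 kN/m
Resisting force R = c·L + N'·tanφ = 48·5.8 + 79.5·tan48.0° = 278.4 + 88.3 = 366.7 kN/m
FS = R / T = 366.7 / 107.9 = 3.400

FS = 3.40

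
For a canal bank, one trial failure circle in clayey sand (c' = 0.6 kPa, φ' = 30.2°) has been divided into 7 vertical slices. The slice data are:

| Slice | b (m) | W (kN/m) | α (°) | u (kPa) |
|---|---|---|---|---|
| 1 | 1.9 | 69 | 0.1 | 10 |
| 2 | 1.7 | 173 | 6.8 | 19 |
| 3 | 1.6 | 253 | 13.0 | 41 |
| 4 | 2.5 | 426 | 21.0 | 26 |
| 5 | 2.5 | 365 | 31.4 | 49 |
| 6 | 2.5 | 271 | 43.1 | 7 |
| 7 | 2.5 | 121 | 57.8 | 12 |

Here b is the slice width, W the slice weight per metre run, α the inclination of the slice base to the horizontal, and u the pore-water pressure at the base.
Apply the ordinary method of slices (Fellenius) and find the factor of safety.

Ordinary method of slices: FS = Σ[c'·Δl_i + (W_i cosα_i − u_i·Δl_i)·tanφ'] / Σ W_i sinα_i, with Δl_i = b_i / cosα_i.
Slice 1: Δl = 1.9/cos0.1° = 1.900 m; N'_1 = 69·cos0.1° − 10·1.900 = 50.0; c'Δl = 1.14; W sinα = 0.1
Slice 2: Δl = 1.7/cos6.8° = 1.712 m; N'_2 = 173·cos6.8° − 19·1.712 = 139.3; c'Δl = 1.03; W sinα = 20.5
Slice 3: Δl = 1.6/cos13.0° = 1.642 m; N'_3 = 253·cos13.0° − 41·1.642 = 179.2; c'Δl = 0.99; W sinα = 56.9
Slice 4: Δl = 2.5/cos21.0° = 2.678 m; N'_4 = 426·cos21.0° − 26·2.678 = 328.1; c'Δl = 1.61; W sinα = 152.7
Slice 5: Δl = 2.5/cos31.4° = 2.929 m; N'_5 = 365·cos31.4° − 49·2.929 = 168.0; c'Δl = 1.76; W sinα = 190.2
Slice 6: Δl = 2.5/cos43.1° = 3.424 m; N'_6 = 271·cos43.1° − 7·3.424 = 173.9; c'Δl = 2.05; W sinα = 185.2
Slice 7: Δl = 2.5/cos57.8° = 4.692 m; N'_7 = 121·cos57.8° − 12·4.692 = 8.2; c'Δl = 2.81; W sinα = 102.4
Σc'Δl = 11.4 kN/m; ΣN' = 1046.6 kN/m; ΣW sinα = 707.9 kN/m
Resisting = 11.4 + 1046.6·tan30.2° = 11.4 + 609.2 = 620.5 kN/m
FS = 620.5 / 707.9 = 0.877

FS = 0.88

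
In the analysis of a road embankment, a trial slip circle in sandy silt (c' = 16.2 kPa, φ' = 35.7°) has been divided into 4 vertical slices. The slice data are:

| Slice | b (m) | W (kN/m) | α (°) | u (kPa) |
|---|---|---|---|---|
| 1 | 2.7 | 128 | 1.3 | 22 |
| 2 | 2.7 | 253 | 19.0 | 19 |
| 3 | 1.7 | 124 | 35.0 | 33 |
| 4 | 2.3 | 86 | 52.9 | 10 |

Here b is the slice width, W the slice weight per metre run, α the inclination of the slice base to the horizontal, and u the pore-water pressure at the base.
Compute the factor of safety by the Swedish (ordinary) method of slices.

Ordinary method of slices: FS = Σ[c'·Δl_i + (W_i cosα_i − u_i·Δl_i)·tanφ'] / Σ W_i sinα_i, with Δl_i = b_i / cosα_i.
Slice 1: Δl = 2.7/cos1.3° = 2.701 m; N'_1 = 128·cos1.3° − 22·2.701 = 68.6; c'Δl = 43.75; W sinα = 2.9
Slice 2: Δl = 2.7/cos19.0° = 2.856 m; N'_2 = 253·cos19.0° − 19·2.856 = 185.0; c'Δl = 46.26; W sinα = 82.4
Slice 3: Δl = 1.7/cos35.0° = 2.075 m; N'_3 = 124·cos35.0° − 33·2.075 = 33.1; c'Δl = 33.62; W sinα = 71.1
Slice 4: Δl = 2.3/cos52.9° = 3.813 m; N'_4 = 86·cos52.9° − 10·3.813 = 13.7; c'Δl = 61.77; W sinα = 68.6
Σc'Δl = 185.4 kN/m; ΣN' = 300.3 kN/m; ΣW sinα = 225.0 kN/m
Resisting = 185.4 + 300.3·tan35.7° = 185.4 + 215.8 = 401.2 kN/m
FS = 401.2 / 225.0 = 1.783

FS = 1.78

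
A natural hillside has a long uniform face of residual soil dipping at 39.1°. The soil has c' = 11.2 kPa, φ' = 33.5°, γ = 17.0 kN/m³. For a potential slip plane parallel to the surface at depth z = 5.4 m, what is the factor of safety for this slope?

FS = 1.06

For an infinite slope with a slip plane parallel to the surface (no pore pressure): FS = [c' + γz cos²β tanφ'] / [γz sinβ cosβ].
γz = 17.0·5.4 = 91.80 kN/m²
Numerator = 11.2 + 91.80·cos²39.1°·tan33.5° = 11.2 + 91.80·0.6022·0.6619 = 47.793 kPa
Denominator = 91.80·sin39.1°·cos39.1° = 91.80·0.6307·0.7760 = 44.930 kPa
FS = 47.793 / 44.930 = 1.064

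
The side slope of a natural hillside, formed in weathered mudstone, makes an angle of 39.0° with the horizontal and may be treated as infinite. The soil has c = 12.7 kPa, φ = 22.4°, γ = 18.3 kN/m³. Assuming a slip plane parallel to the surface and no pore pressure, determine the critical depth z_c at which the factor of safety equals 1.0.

z_c = 2.89 m

Setting FS = 1.00 in FS = [c + γz cos²β tanφ] / [γz sinβ cosβ] and solving for z:
z = c / [γ cosβ (FS·sinβ − cosβ·tanφ)]
  = 12.7 / [18.3·cos39.0°·(1.00·sin39.0° − cos39.0°·tan22.4°)]
  = 12.7 / [18.3·0.7771·(1.00·0.6293 − 0.7771·0.4122)]
  = 12.7 / 4.3946 = 2.890 m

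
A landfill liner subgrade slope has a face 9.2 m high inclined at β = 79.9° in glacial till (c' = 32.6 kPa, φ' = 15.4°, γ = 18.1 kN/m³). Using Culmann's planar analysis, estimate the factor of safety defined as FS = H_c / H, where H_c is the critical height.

FS = 1.31

H_c = (4c'/γ) · sinβ cosφ' / [1 − cos(β − φ')]
    = (4·32.6/18.1) · sin79.9°·cos15.4° / [1 − cos64.5°]
    = 7.204 · 0.9492 / 0.5695 = 12.01 m
FS = H_c / H = 12.01 / 9.2 = 1.305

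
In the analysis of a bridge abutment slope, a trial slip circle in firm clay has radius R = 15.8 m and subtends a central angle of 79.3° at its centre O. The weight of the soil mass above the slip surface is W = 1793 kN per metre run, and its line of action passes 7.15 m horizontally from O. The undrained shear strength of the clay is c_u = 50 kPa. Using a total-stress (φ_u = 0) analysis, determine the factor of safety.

Taking moments about the centre O, the resisting moment is provided by the undrained shear strength acting along the arc:
Arc length L_a = R·θ = 15.8·(79.3°·π/180) = 15.8·1.3840 = 21.87 m
M_R = c_u·L_a·R = 50·21.87·15.8 = 17275.7 kN·m/m
M_D = W·d = 1793·7.15 = 12820.0 kN·m/m
FS = M_R / M_D = 17275.7 / 12820.0 = 1.348

FS = 1.35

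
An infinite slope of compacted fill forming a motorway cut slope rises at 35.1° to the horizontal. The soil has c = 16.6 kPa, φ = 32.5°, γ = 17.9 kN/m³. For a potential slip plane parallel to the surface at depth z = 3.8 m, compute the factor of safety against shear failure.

For an infinite slope with a slip plane parallel to the surface (no pore pressure): FS = [c + γz cos²β tanφ] / [γz sinβ cosβ].
γz = 17.9·3.8 = 68.02 kN/m²
Numerator = 16.6 + 68.02·cos²35.1°·tan32.5° = 16.6 + 68.02·0.6694·0.6371 = 45.606 kPa
Denominator = 68.02·sin35.1°·cos35.1° = 68.02·0.5750·0.8181 = 31.999 kPa
FS = 45.606 / 31.999 = 1.425

FS = 1.43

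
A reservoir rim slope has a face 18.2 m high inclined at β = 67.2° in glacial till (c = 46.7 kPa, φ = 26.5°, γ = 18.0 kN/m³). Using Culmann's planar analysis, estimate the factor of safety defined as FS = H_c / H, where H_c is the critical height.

H_c = (4c/γ) · sinβ cosφ / [1 − cos(β − φ)]
    = (4·46.7/18.0) · sin67.2°·cos26.5° / [1 − cos40.7°]
    = 10.378 · 0.8250 / 0.2419 = 35.40 m
FS = H_c / H = 35.40 / 18.2 = 1.945

FS = 1.94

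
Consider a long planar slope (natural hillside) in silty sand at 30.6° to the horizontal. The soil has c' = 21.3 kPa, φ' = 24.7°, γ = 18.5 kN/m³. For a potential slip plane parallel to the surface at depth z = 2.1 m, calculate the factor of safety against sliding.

FS = 2.03

For an infinite slope with a slip plane parallel to the surface (no pore pressure): FS = [c' + γz cos²β tanφ'] / [γz sinβ cosβ].
γz = 18.5·2.1 = 38.85 kN/m²
Numerator = 21.3 + 38.85·cos²30.6°·tan24.7° = 21.3 + 38.85·0.7409·0.4599 = 34.539 kPa
Denominator = 38.85·sin30.6°·cos30.6° = 38.85·0.5090·0.8607 = 17.022 kPa
FS = 34.539 / 17.022 = 2.029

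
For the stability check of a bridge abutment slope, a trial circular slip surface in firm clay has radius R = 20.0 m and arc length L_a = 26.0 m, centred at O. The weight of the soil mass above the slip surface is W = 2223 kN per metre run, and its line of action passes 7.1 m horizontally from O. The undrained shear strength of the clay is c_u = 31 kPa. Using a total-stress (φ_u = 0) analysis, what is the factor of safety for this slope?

FS = 1.02

Taking moments about the centre O, the resisting moment is provided by the undrained shear strength acting along the arc:
M_R = c_u·L_a·R = 31·26.00·20.0 = 16120.0 kN·m/m
M_D = W·d = 2223·7.1 = 15783.3 kN·m/m
FS = M_R / M_D = 16120.0 / 15783.3 = 1.021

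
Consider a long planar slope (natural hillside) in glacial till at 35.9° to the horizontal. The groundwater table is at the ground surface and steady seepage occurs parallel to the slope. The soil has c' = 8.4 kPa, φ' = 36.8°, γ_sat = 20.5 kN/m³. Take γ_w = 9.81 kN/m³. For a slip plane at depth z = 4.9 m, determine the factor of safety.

FS = 0.71

With seepage parallel to the slope and the water table at the surface, the effective normal stress on the slip plane uses the buoyant unit weight γ' = γ_sat − γ_w while the driving shear stress uses γ_sat:
FS = [c' + γ' z cos²β tanφ'] / [γ_sat z sinβ cosβ]
γ' = 20.5 − 9.81 = 10.69 kN/m³
Numerator = 8.4 + 10.69·4.9·cos²35.9°·tan36.8° = 8.4 + 10.69·4.9·0.6562·0.7481 = 34.113 kPa
Denominator = 20.5·4.9·sin35.9°·cos35.9° = 20.5·4.9·0.5864·0.8100 = 47.712 kPa
FS = 34.113 / 47.712 = 0.715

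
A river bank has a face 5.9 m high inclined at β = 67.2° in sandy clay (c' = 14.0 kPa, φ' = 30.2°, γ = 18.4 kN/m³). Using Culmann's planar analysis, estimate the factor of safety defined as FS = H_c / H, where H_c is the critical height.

FS = 2.04

H_c = (4c'/γ) · sinβ cosφ' / [1 − cos(β − φ')]
    = (4·14.0/18.4) · sin67.2°·cos30.2° / [1 − cos37.0°]
    = 3.043 · 0.7967 / 0.2014 = 12.04 m
FS = H_c / H = 12.04 / 5.9 = 2.041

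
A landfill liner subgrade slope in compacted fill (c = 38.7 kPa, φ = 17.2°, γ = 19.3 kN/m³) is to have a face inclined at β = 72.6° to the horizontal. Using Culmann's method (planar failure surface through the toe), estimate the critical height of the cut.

H_c = 16.92 m

Culmann's analysis gives the critical failure plane at α_cr = (β + φ)/2 = (72.6 + 17.2)/2 = 44.9°, and the critical height
H_c = (4c/γ) · sinβ cosφ / [1 − cos(β − φ)]
    = (4·38.7/19.3) · sin72.6°·cos17.2° / [1 − cos(55.4°)]
    = 8.021 · 0.9542·0.9553 / [1 − 0.5678]
    = 8.021 · 0.9116 / 0.4322
    = 16.92 m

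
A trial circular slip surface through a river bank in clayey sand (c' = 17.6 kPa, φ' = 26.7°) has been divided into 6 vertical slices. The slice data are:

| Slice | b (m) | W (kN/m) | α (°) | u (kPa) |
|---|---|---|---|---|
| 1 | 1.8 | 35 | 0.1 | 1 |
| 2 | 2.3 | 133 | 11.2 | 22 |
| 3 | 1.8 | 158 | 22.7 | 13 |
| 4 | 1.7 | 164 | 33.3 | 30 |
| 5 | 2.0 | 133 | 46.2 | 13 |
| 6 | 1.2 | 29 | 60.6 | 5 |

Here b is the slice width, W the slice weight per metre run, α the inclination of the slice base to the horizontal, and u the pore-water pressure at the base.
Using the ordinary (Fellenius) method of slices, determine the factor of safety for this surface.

Ordinary method of slices: FS = Σ[c'·Δl_i + (W_i cosα_i − u_i·Δl_i)·tanφ'] / Σ W_i sinα_i, with Δl_i = b_i / cosα_i.
Slice 1: Δl = 1.8/cos0.1° = 1.800 m; N'_1 = 35·cos0.1° − 1·1.800 = 33.2; c'Δl = 31.68; W sinα = 0.1
Slice 2: Δl = 2.3/cos11.2° = 2.345 m; N'_2 = 133·cos11.2° − 22·2.345 = 78.9; c'Δl = 41.27; W sinα = 25.8
Slice 3: Δl = 1.8/cos22.7° = 1.951 m; N'_3 = 158·cos22.7° − 13·1.951 = 120.4; c'Δl = 34.34; W sinα = 61.0
Slice 4: Δl = 1.7/cos33.3° = 2.034 m; N'_4 = 164·cos33.3° − 30·2.034 = 76.1; c'Δl = 35.80; W sinα = 90.0
Slice 5: Δl = 2.0/cos46.2° = 2.890 m; N'_5 = 133·cos46.2° − 13·2.890 = 54.5; c'Δl = 50.86; W sinα = 96.0
Slice 6: Δl = 1.2/cos60.6° = 2.444 m; N'_6 = 29·cos60.6° − 5·2.444 = 2.0; c'Δl = 43.02; W sinα = 25.3
Σc'Δl = 237.0 kN/m; ΣN' = 365.0 kN/m; ΣW sinα = 298.2 kN/m
Resisting = 237.0 + 365.0·tan26.7° = 237.0 + 183.6 = 420.6 kN/m
FS = 420.6 / 298.2 = 1.410

FS = 1.41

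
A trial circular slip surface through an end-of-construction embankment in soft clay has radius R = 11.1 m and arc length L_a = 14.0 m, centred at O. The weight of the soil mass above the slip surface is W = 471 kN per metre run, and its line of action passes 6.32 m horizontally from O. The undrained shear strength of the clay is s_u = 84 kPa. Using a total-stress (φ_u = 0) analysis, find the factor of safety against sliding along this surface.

FS = 4.39

Taking moments about the centre O, the resisting moment is provided by the undrained shear strength acting along the arc:
M_R = s_u·L_a·R = 84·14.00·11.1 = 13053.6 kN·m/m
M_D = W·d = 471·6.32 = 2976.7 kN·m/m
FS = M_R / M_D = 13053.6 / 2976.7 = 4.385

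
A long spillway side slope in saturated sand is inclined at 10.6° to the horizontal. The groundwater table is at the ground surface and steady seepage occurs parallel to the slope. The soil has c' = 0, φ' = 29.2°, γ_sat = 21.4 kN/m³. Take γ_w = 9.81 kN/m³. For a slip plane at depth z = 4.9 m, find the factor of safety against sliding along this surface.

With seepage parallel to the slope and the water table at the surface, the effective normal stress on the slip plane uses the buoyant unit weight γ' = γ_sat − γ_w while the driving shear stress uses γ_sat:
FS = [c' + γ' z cos²β tanφ'] / [γ_sat z sinβ cosβ]
(For c' = 0 this reduces to FS = (γ'/γ_sat)·tanφ'/tanβ.)
γ' = 21.4 − 9.81 = 11.59 kN/m³
Numerator = 0.0 + 11.59·4.9·cos²10.6°·tan29.2° = 0.0 + 11.59·4.9·0.9662·0.5589 = 30.665 kPa
Denominator = 21.4·4.9·sin10.6°·cos10.6° = 21.4·4.9·0.1840·0.9829 = 18.960 kPa
FS = 30.665 / 18.960 = 1.617

FS = 1.62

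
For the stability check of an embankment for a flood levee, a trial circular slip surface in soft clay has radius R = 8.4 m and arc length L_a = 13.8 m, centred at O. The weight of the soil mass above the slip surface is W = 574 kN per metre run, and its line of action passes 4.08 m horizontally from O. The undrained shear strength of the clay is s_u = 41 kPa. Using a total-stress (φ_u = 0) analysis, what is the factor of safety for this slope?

FS = 2.03

Taking moments about the centre O, the resisting moment is provided by the undrained shear strength acting along the arc:
M_R = s_u·L_a·R = 41·13.80·8.4 = 4752.7 kN·m/m
M_D = W·d = 574·4.08 = 2341.9 kN·m/m
FS = M_R / M_D = 4752.7 / 2341.9 = 2.029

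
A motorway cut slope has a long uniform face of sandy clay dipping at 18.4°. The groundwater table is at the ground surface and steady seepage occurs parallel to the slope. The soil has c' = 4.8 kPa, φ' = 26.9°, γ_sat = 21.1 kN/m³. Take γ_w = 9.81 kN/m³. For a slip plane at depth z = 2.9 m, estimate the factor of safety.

FS = 1.08

With seepage parallel to the slope and the water table at the surface, the effective normal stress on the slip plane uses the buoyant unit weight γ' = γ_sat − γ_w while the driving shear stress uses γ_sat:
FS = [c' + γ' z cos²β tanφ'] / [γ_sat z sinβ cosβ]
γ' = 21.1 − 9.81 = 11.29 kN/m³
Numerator = 4.8 + 11.29·2.9·cos²18.4°·tan26.9° = 4.8 + 11.29·2.9·0.9004·0.5073 = 19.755 kPa
Denominator = 21.1·2.9·sin18.4°·cos18.4° = 21.1·2.9·0.3156·0.9489 = 18.327 kPa
FS = 19.755 / 18.327 = 1.078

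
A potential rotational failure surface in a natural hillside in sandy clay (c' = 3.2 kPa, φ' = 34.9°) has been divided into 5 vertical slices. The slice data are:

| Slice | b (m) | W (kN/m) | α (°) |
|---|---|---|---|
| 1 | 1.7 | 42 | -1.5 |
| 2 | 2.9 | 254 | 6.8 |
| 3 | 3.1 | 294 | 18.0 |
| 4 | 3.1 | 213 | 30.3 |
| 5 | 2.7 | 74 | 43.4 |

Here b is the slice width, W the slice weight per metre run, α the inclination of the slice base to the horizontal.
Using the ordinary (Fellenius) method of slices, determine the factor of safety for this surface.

FS = 2.21

Ordinary method of slices: FS = Σ[c'·Δl_i + (W_i cosα_i)·tanφ'] / Σ W_i sinα_i, with Δl_i = b_i / cosα_i.
Slice 1: Δl = 1.7/cos(-1.5°) = 1.701 m; N'_1 = 42·cos(-1.5°) = 42.0; c'Δl = 5.44; W sinα = -1.1
Slice 2: Δl = 2.9/cos6.8° = 2.921 m; N'_2 = 254·cos6.8° = 252.2; c'Δl = 9.35; W sinα = 30.1
Slice 3: Δl = 3.1/cos18.0° = 3.260 m; N'_3 = 294·cos18.0° = 279.6; c'Δl = 10.43; W sinα = 90.9
Slice 4: Δl = 3.1/cos30.3° = 3.590 m; N'_4 = 213·cos30.3° = 183.9; c'Δl = 11.49; W sinα = 107.5
Slice 5: Δl = 2.7/cos43.4° = 3.716 m; N'_5 = 74·cos43.4° = 53.8; c'Δl = 11.89; W sinα = 50.8
Σc'Δl = 48.6 kN/m; ΣN' = 811.5 kN/m; ΣW sinα = 278.1 kN/m
Resisting = 48.6 + 811.5·tan34.9° = 48.6 + 566.1 = 614.7 kN/m
FS = 614.7 / 278.1 = 2.210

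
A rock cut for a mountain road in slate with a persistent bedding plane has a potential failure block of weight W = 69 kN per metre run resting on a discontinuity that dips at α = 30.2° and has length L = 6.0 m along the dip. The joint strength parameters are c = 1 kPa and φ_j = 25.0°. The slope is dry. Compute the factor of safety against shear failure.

FS = 0.97

Resolving the block weight along and normal to the plane and applying the Mohr–Coulomb strength on the joint:
N' = W cosα = 69·cos30.2° = 59.6 kN/m
Driving force T = W sinα = 69·sin30.2° = 34.7 kN/m
Resisting force R = c·L + N'·tanφ_j = 1·6.0 + 59.6·tan25.0° = 6.0 + 27.8 = 33.8 kN/m
FS = R / T = 33.8 / 34.7 = 0.974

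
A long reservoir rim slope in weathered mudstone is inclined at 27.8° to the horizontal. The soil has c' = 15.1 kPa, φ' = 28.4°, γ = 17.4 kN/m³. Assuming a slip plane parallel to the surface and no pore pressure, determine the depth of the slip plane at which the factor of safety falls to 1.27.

Setting FS = 1.27 in FS = [c' + γz cos²β tanφ'] / [γz sinβ cosβ] and solving for z:
z = c' / [γ cosβ (FS·sinβ − cosβ·tanφ')]
  = 15.1 / [17.4·cos27.8°·(1.27·sin27.8° − cos27.8°·tan28.4°)]
  = 15.1 / [17.4·0.8846·(1.27·0.4664 − 0.8846·0.5407)]
  = 15.1 / 1.7550 = 8.604 m

z = 8.60 m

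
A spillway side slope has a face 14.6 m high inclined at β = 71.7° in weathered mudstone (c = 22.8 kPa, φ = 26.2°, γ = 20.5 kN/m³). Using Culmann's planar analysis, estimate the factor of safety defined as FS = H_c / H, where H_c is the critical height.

H_c = (4c/γ) · sinβ cosφ / [1 − cos(β − φ)]
    = (4·22.8/20.5) · sin71.7°·cos26.2° / [1 − cos45.5°]
    = 4.449 · 0.8519 / 0.2991 = 12.67 m
FS = H_c / H = 12.67 / 14.6 = 0.868

FS = 0.87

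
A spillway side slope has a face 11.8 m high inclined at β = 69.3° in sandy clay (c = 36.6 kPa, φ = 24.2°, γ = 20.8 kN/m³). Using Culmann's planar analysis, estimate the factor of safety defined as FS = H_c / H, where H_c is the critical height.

FS = 1.73

H_c = (4c/γ) · sinβ cosφ / [1 − cos(β − φ)]
    = (4·36.6/20.8) · sin69.3°·cos24.2° / [1 − cos45.1°]
    = 7.038 · 0.8532 / 0.2941 = 20.42 m
FS = H_c / H = 20.42 / 11.8 = 1.730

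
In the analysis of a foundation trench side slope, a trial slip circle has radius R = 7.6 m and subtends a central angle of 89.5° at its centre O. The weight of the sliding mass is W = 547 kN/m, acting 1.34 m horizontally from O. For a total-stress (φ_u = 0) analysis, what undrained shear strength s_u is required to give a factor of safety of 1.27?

FS = s_u·L_a·R / (W·d), so s_u = FS·W·d / (L_a·R).
Arc length L_a = R·θ = 7.6·(89.5°·π/180) = 7.6·1.5621 = 11.87 m
s_u = 1.27·547·1.34 / (11.87·7.6) = 930.9 / 90.23 = 10.32 kPa

s_u = 10.3 kPa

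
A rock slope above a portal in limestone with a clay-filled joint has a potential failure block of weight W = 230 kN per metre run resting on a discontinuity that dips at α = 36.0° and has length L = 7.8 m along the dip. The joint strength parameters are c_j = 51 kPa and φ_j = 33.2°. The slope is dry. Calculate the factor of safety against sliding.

Resolving the block weight along and normal to the plane and applying the Mohr–Coulomb strength on the joint:
N' = W cosα = 230·cos36.0° = 186.1 kN/m
Driving force T = W sinα = 230·sin36.0° = 135.2 kN/m
Resisting force R = c_j·L + N'·tanφ_j = 51·7.8 + 186.1·tan33.2° = 397.8 + 121.8 = 519.6 kN/m
FS = R / T = 519.6 / 135.2 = 3.843

FS = 3.84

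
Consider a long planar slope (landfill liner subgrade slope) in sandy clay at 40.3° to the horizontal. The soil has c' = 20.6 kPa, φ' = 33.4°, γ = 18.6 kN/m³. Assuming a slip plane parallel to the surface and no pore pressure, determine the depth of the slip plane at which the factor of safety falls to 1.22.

Setting FS = 1.22 in FS = [c' + γz cos²β tanφ'] / [γz sinβ cosβ] and solving for z:
z = c' / [γ cosβ (FS·sinβ − cosβ·tanφ')]
  = 20.6 / [18.6·cos40.3°·(1.22·sin40.3° − cos40.3°·tan33.4°)]
  = 20.6 / [18.6·0.7627·(1.22·0.6468 − 0.7627·0.6594)]
  = 20.6 / 4.0599 = 5.074 m

z = 5.07 m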